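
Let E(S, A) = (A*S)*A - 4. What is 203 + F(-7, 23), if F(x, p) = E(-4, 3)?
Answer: 163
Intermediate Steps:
E(S, A) = -4 + S*A² (E(S, A) = S*A² - 4 = -4 + S*A²)
F(x, p) = -40 (F(x, p) = -4 - 4*3² = -4 - 4*9 = -4 - 36 = -40)
203 + F(-7, 23) = 203 - 40 = 163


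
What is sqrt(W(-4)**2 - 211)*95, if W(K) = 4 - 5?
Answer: 95*I*sqrt(210) ≈ 1376.7*I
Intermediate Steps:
W(K) = -1
sqrt(W(-4)**2 - 211)*95 = sqrt((-1)**2 - 211)*95 = sqrt(1 - 211)*95 = sqrt(-210)*95 = (I*sqrt(210))*95 = 95*I*sqrt(210)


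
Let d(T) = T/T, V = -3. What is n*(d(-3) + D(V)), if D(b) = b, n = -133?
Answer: 266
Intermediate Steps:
d(T) = 1
n*(d(-3) + D(V)) = -133*(1 - 3) = -133*(-2) = 266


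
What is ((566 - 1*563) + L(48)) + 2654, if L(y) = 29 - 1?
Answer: 2685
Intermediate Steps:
L(y) = 28
((566 - 1*563) + L(48)) + 2654 = ((566 - 1*563) + 28) + 2654 = ((566 - 563) + 28) + 2654 = (3 + 28) + 2654 = 31 + 2654 = 2685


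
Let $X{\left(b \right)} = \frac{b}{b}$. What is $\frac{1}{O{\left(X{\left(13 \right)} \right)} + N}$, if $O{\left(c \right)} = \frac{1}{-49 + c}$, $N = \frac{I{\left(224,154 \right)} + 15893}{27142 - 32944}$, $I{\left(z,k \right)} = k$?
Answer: $- \frac{46416}{129343} \approx -0.35886$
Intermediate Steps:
$X{\left(b \right)} = 1$
$N = - \frac{5349}{1934}$ ($N = \frac{154 + 15893}{27142 - 32944} = \frac{16047}{-5802} = 16047 \left(- \frac{1}{5802}\right) = - \frac{5349}{1934} \approx -2.7658$)
$\frac{1}{O{\left(X{\left(13 \right)} \right)} + N} = \frac{1}{\frac{1}{-49 + 1} - \frac{5349}{1934}} = \frac{1}{\frac{1}{-48} - \frac{5349}{1934}} = \frac{1}{- \frac{1}{48} - \frac{5349}{1934}} = \frac{1}{- \frac{129343}{46416}} = - \frac{46416}{129343}$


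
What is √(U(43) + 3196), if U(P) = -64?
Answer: 6*√87 ≈ 55.964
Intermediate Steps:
√(U(43) + 3196) = √(-64 + 3196) = √3132 = 6*√87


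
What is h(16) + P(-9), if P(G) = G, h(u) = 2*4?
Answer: -1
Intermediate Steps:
h(u) = 8
h(16) + P(-9) = 8 - 9 = -1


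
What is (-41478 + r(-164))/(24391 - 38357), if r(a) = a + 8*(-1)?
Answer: 20825/6983 ≈ 2.9822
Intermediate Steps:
r(a) = -8 + a (r(a) = a - 8 = -8 + a)
(-41478 + r(-164))/(24391 - 38357) = (-41478 + (-8 - 164))/(24391 - 38357) = (-41478 - 172)/(-13966) = -41650*(-1/13966) = 20825/6983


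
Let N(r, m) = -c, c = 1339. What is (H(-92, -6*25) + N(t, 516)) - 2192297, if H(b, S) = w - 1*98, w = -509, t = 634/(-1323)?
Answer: -2194243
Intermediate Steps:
t = -634/1323 (t = 634*(-1/1323) = -634/1323 ≈ -0.47921)
N(r, m) = -1339 (N(r, m) = -1*1339 = -1339)
H(b, S) = -607 (H(b, S) = -509 - 1*98 = -509 - 98 = -607)
(H(-92, -6*25) + N(t, 516)) - 2192297 = (-607 - 1339) - 2192297 = -1946 - 2192297 = -2194243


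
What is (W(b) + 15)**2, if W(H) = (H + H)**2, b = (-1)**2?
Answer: 361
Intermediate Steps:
b = 1
W(H) = 4*H**2 (W(H) = (2*H)**2 = 4*H**2)
(W(b) + 15)**2 = (4*1**2 + 15)**2 = (4*1 + 15)**2 = (4 + 15)**2 = 19**2 = 361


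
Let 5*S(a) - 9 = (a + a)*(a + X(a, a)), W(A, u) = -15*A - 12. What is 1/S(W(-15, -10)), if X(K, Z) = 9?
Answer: 5/94581 ≈ 5.2865e-5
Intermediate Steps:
W(A, u) = -12 - 15*A
S(a) = 9/5 + 2*a*(9 + a)/5 (S(a) = 9/5 + ((a + a)*(a + 9))/5 = 9/5 + ((2*a)*(9 + a))/5 = 9/5 + (2*a*(9 + a))/5 = 9/5 + 2*a*(9 + a)/5)
1/S(W(-15, -10)) = 1/(9/5 + 2*(-12 - 15*(-15))²/5 + 18*(-12 - 15*(-15))/5) = 1/(9/5 + 2*(-12 + 225)²/5 + 18*(-12 + 225)/5) = 1/(9/5 + (⅖)*213² + (18/5)*213) = 1/(9/5 + (⅖)*45369 + 3834/5) = 1/(9/5 + 90738/5 + 3834/5) = 1/(94581/5) = 5/94581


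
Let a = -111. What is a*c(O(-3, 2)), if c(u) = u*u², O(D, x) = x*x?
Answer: -7104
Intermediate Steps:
O(D, x) = x²
c(u) = u³
a*c(O(-3, 2)) = -111*(2²)³ = -111*4³ = -111*64 = -7104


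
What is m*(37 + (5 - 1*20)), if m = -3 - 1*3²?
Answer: -264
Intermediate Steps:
m = -12 (m = -3 - 1*9 = -3 - 9 = -12)
m*(37 + (5 - 1*20)) = -12*(37 + (5 - 1*20)) = -12*(37 + (5 - 20)) = -12*(37 - 15) = -12*22 = -264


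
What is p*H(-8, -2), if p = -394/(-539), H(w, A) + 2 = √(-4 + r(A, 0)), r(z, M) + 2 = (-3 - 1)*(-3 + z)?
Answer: -788/539 + 394*√14/539 ≈ 1.2731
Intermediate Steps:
r(z, M) = 10 - 4*z (r(z, M) = -2 + (-3 - 1)*(-3 + z) = -2 - 4*(-3 + z) = -2 + (12 - 4*z) = 10 - 4*z)
H(w, A) = -2 + √(6 - 4*A) (H(w, A) = -2 + √(-4 + (10 - 4*A)) = -2 + √(6 - 4*A))
p = 394/539 (p = -394*(-1/539) = 394/539 ≈ 0.73098)
p*H(-8, -2) = 394*(-2 + √(6 - 4*(-2)))/539 = 394*(-2 + √(6 + 8))/539 = 394*(-2 + √14)/539 = -788/539 + 394*√14/539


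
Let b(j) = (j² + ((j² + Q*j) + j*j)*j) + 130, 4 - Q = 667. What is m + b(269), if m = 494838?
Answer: -8477796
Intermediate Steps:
Q = -663 (Q = 4 - 1*667 = 4 - 667 = -663)
b(j) = 130 + j² + j*(-663*j + 2*j²) (b(j) = (j² + ((j² - 663*j) + j*j)*j) + 130 = (j² + ((j² - 663*j) + j²)*j) + 130 = (j² + (-663*j + 2*j²)*j) + 130 = (j² + j*(-663*j + 2*j²)) + 130 = 130 + j² + j*(-663*j + 2*j²))
m + b(269) = 494838 + (130 - 662*269² + 2*269³) = 494838 + (130 - 662*72361 + 2*19465109) = 494838 + (130 - 47902982 + 38930218) = 494838 - 8972634 = -8477796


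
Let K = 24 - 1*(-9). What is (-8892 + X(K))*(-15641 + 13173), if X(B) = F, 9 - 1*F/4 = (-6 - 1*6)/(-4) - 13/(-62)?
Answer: 678537112/31 ≈ 2.1888e+7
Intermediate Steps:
K = 33 (K = 24 + 9 = 33)
F = 718/31 (F = 36 - 4*((-6 - 1*6)/(-4) - 13/(-62)) = 36 - 4*((-6 - 6)*(-¼) - 13*(-1/62)) = 36 - 4*(-12*(-¼) + 13/62) = 36 - 4*(3 + 13/62) = 36 - 4*199/62 = 36 - 398/31 = 718/31 ≈ 23.161)
X(B) = 718/31
(-8892 + X(K))*(-15641 + 13173) = (-8892 + 718/31)*(-15641 + 13173) = -274934/31*(-2468) = 678537112/31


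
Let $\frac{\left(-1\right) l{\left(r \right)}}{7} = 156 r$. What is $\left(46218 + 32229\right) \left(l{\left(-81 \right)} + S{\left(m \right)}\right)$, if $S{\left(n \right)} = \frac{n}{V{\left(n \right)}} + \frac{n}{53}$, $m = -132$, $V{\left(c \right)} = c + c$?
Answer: $\frac{735495616347}{106} \approx 6.9386 \cdot 10^{9}$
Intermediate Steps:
$V{\left(c \right)} = 2 c$
$l{\left(r \right)} = - 1092 r$ ($l{\left(r \right)} = - 7 \cdot 156 r = - 1092 r$)
$S{\left(n \right)} = \frac{1}{2} + \frac{n}{53}$ ($S{\left(n \right)} = \frac{n}{2 n} + \frac{n}{53} = n \frac{1}{2 n} + n \frac{1}{53} = \frac{1}{2} + \frac{n}{53}$)
$\left(46218 + 32229\right) \left(l{\left(-81 \right)} + S{\left(m \right)}\right) = \left(46218 + 32229\right) \left(\left(-1092\right) \left(-81\right) + \left(\frac{1}{2} + \frac{1}{53} \left(-132\right)\right)\right) = 78447 \left(88452 + \left(\frac{1}{2} - \frac{132}{53}\right)\right) = 78447 \left(88452 - \frac{211}{106}\right) = 78447 \cdot \frac{9375701}{106} = \frac{735495616347}{106}$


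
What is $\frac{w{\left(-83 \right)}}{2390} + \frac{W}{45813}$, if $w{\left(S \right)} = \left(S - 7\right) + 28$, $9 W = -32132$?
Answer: $- \frac{51179567}{492718815} \approx -0.10387$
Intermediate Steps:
$W = - \frac{32132}{9}$ ($W = \frac{1}{9} \left(-32132\right) = - \frac{32132}{9} \approx -3570.2$)
$w{\left(S \right)} = 21 + S$ ($w{\left(S \right)} = \left(-7 + S\right) + 28 = 21 + S$)
$\frac{w{\left(-83 \right)}}{2390} + \frac{W}{45813} = \frac{21 - 83}{2390} - \frac{32132}{9 \cdot 45813} = \left(-62\right) \frac{1}{2390} - \frac{32132}{412317} = - \frac{31}{1195} - \frac{32132}{412317} = - \frac{51179567}{492718815}$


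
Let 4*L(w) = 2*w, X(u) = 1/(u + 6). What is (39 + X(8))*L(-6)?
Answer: -1641/14 ≈ -117.21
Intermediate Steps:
X(u) = 1/(6 + u)
L(w) = w/2 (L(w) = (2*w)/4 = w/2)
(39 + X(8))*L(-6) = (39 + 1/(6 + 8))*((1/2)*(-6)) = (39 + 1/14)*(-3) = (547/14)*(-3) = -1641/14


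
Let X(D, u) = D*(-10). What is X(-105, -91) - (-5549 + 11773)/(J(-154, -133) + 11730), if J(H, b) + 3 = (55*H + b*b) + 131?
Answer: 22124626/21077 ≈ 1049.7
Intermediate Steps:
X(D, u) = -10*D
J(H, b) = 128 + b**2 + 55*H (J(H, b) = -3 + ((55*H + b*b) + 131) = -3 + ((55*H + b**2) + 131) = -3 + ((b**2 + 55*H) + 131) = -3 + (131 + b**2 + 55*H) = 128 + b**2 + 55*H)
X(-105, -91) - (-5549 + 11773)/(J(-154, -133) + 11730) = -10*(-105) - (-5549 + 11773)/((128 + (-133)**2 + 55*(-154)) + 11730) = 1050 - 6224/((128 + 17689 - 8470) + 11730) = 1050 - 6224/(9347 + 11730) = 1050 - 6224/21077 = 22124626/21077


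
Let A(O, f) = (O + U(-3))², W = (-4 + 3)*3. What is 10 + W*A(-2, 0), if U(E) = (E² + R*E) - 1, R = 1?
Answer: -17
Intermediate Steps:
U(E) = -1 + E + E² (U(E) = (E² + 1*E) - 1 = (E² + E) - 1 = (E + E²) - 1 = -1 + E + E²)
W = -3 (W = -1*3 = -3)
A(O, f) = (5 + O)² (A(O, f) = (O + (-1 - 3 + (-3)²))² = (O + (-1 - 3 + 9))² = (O + 5)² = (5 + O)²)
10 + W*A(-2, 0) = 10 - 3*(5 - 2)² = 10 - 3*3² = 10 - 3*9 = 10 - 27 = -17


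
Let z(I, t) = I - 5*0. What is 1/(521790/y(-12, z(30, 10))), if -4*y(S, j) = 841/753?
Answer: -841/1571631480 ≈ -5.3511e-7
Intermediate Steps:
z(I, t) = I (z(I, t) = I + 0 = I)
y(S, j) = -841/3012 (y(S, j) = -841/(4*753) = -¼*841/753 = -841/3012)
1/(521790/y(-12, z(30, 10))) = 1/(521790/(-841/3012)) = 1/(521790*(-3012/841)) = 1/(-1571631480/841) = -841/1571631480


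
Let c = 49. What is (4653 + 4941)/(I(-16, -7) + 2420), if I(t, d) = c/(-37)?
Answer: 354978/89491 ≈ 3.9666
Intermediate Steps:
I(t, d) = -49/37 (I(t, d) = 49/(-37) = 49*(-1/37) = -49/37)
(4653 + 4941)/(I(-16, -7) + 2420) = (4653 + 4941)/(-49/37 + 2420) = 9594/(89491/37) = 9594*(37/89491) = 354978/89491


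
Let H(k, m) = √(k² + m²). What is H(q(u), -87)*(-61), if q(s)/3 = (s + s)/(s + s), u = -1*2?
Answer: -183*√842 ≈ -5310.2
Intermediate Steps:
u = -2
q(s) = 3 (q(s) = 3*((s + s)/(s + s)) = 3*((2*s)/((2*s))) = 3*((2*s)*(1/(2*s))) = 3*1 = 3)
H(q(u), -87)*(-61) = √(3² + (-87)²)*(-61) = √(9 + 7569)*(-61) = √7578*(-61) = (3*√842)*(-61) = -183*√842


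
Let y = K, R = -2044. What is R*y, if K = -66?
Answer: 134904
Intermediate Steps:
y = -66
R*y = -2044*(-66) = 134904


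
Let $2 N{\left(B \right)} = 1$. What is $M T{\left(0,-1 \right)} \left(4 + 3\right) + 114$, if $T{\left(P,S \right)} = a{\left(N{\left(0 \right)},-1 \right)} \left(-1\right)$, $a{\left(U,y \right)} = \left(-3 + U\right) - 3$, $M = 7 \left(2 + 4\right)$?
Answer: $1731$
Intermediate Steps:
$N{\left(B \right)} = \frac{1}{2}$ ($N{\left(B \right)} = \frac{1}{2} \cdot 1 = \frac{1}{2}$)
$M = 42$ ($M = 7 \cdot 6 = 42$)
$a{\left(U,y \right)} = -6 + U$ ($a{\left(U,y \right)} = \left(-3 + U\right) - 3 = -6 + U$)
$T{\left(P,S \right)} = \frac{11}{2}$ ($T{\left(P,S \right)} = \left(-6 + \frac{1}{2}\right) \left(-1\right) = \left(- \frac{11}{2}\right) \left(-1\right) = \frac{11}{2}$)
$M T{\left(0,-1 \right)} \left(4 + 3\right) + 114 = 42 \frac{11 \left(4 + 3\right)}{2} + 114 = 42 \cdot \frac{11}{2} \cdot 7 + 114 = 42 \cdot \frac{77}{2} + 114 = 1617 + 114 = 1731$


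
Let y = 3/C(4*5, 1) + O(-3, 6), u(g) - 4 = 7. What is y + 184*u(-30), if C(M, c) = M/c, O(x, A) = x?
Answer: 40423/20 ≈ 2021.2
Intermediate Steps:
u(g) = 11 (u(g) = 4 + 7 = 11)
y = -57/20 (y = 3/(((4*5)/1)) - 3 = 3/((20*1)) - 3 = 3/20 - 3 = -57/20 ≈ -2.8500)
y + 184*u(-30) = -57/20 + 184*11 = -57/20 + 2024 = 40423/20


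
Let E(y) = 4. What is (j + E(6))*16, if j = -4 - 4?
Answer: -64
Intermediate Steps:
j = -8
(j + E(6))*16 = (-8 + 4)*16 = -4*16 = -64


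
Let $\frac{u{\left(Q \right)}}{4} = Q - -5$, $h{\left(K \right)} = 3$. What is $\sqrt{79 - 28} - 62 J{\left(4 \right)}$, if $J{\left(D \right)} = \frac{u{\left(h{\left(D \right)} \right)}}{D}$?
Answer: $-496 + \sqrt{51} \approx -488.86$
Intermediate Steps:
$u{\left(Q \right)} = 20 + 4 Q$ ($u{\left(Q \right)} = 4 \left(Q - -5\right) = 4 \left(Q + 5\right) = 4 \left(5 + Q\right) = 20 + 4 Q$)
$J{\left(D \right)} = \frac{32}{D}$ ($J{\left(D \right)} = \frac{20 + 4 \cdot 3}{D} = \frac{20 + 12}{D} = \frac{32}{D}$)
$\sqrt{79 - 28} - 62 J{\left(4 \right)} = \sqrt{79 - 28} - 62 \cdot \frac{32}{4} = \sqrt{51} - 62 \cdot 32 \cdot \frac{1}{4} = \sqrt{51} - 496 = -496 + \sqrt{51}$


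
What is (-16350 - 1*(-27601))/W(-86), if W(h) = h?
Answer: -11251/86 ≈ -130.83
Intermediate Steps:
(-16350 - 1*(-27601))/W(-86) = (-16350 - 1*(-27601))/(-86) = (-16350 + 27601)*(-1/86) = 11251*(-1/86) = -11251/86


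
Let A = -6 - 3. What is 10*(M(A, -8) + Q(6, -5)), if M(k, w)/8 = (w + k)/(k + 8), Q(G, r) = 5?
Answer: 1410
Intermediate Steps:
A = -9
M(k, w) = 8*(k + w)/(8 + k) (M(k, w) = 8*((w + k)/(k + 8)) = 8*((k + w)/(8 + k)) = 8*(k + w)/(8 + k))
10*(M(A, -8) + Q(6, -5)) = 10*(8*(-9 - 8)/(8 - 9) + 5) = 10*(8*(-17)/(-1) + 5) = 10*(8*(-1)*(-17) + 5) = 10*(136 + 5) = 10*141 = 1410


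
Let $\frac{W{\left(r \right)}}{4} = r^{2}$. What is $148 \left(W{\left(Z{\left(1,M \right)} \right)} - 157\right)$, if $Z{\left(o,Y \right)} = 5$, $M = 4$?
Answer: $-8436$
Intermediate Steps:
$W{\left(r \right)} = 4 r^{2}$
$148 \left(W{\left(Z{\left(1,M \right)} \right)} - 157\right) = 148 \left(4 \cdot 5^{2} - 157\right) = 148 \left(4 \cdot 25 - 157\right) = 148 \left(100 - 157\right) = 148 \left(-57\right) = -8436$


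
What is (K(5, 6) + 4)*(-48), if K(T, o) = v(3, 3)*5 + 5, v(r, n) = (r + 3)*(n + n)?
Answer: -9072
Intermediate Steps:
v(r, n) = 2*n*(3 + r) (v(r, n) = (3 + r)*(2*n) = 2*n*(3 + r))
K(T, o) = 185 (K(T, o) = (2*3*(3 + 3))*5 + 5 = (2*3*6)*5 + 5 = 36*5 + 5 = 180 + 5 = 185)
(K(5, 6) + 4)*(-48) = (185 + 4)*(-48) = 189*(-48) = -9072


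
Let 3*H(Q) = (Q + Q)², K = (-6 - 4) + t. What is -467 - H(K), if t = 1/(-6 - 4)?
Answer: -45226/75 ≈ -603.01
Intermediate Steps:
t = -⅒ (t = 1/(-10) = -⅒ ≈ -0.10000)
K = -101/10 (K = (-6 - 4) - ⅒ = -10 - ⅒ = -101/10 ≈ -10.100)
H(Q) = 4*Q²/3 (H(Q) = (Q + Q)²/3 = (2*Q)²/3 = (4*Q²)/3 = 4*Q²/3)
-467 - H(K) = -467 - 4*(-101/10)²/3 = -467 - 4*10201/(3*100) = -467 - 1*10201/75 = -467 - 10201/75 = -45226/75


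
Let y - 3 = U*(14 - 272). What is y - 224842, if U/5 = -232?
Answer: 74441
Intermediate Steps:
U = -1160 (U = 5*(-232) = -1160)
y = 299283 (y = 3 - 1160*(14 - 272) = 3 - 1160*(-258) = 3 + 299280 = 299283)
y - 224842 = 299283 - 224842 = 74441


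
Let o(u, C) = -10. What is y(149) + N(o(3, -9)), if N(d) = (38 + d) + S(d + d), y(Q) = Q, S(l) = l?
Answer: 157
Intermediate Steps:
N(d) = 38 + 3*d (N(d) = (38 + d) + (d + d) = (38 + d) + 2*d = 38 + 3*d)
y(149) + N(o(3, -9)) = 149 + (38 + 3*(-10)) = 149 + (38 - 30) = 149 + 8 = 157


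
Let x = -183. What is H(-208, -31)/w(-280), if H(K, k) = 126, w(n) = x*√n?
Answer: 3*I*√70/610 ≈ 0.041147*I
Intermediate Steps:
w(n) = -183*√n
H(-208, -31)/w(-280) = 126/((-366*I*√70)) = 126*(I*√70/25620) = 3*I*√70/610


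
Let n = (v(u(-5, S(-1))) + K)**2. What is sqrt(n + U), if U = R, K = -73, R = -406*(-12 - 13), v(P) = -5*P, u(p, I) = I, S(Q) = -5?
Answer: sqrt(12454) ≈ 111.60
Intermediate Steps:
R = 10150 (R = -406*(-25) = 10150)
U = 10150
n = 2304 (n = (-5*(-5) - 73)**2 = (25 - 73)**2 = (-48)**2 = 2304)
sqrt(n + U) = sqrt(2304 + 10150) = sqrt(12454)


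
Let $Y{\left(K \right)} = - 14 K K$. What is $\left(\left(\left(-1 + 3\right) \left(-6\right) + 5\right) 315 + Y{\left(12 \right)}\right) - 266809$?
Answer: $-271030$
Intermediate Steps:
$Y{\left(K \right)} = - 14 K^{2}$
$\left(\left(\left(-1 + 3\right) \left(-6\right) + 5\right) 315 + Y{\left(12 \right)}\right) - 266809 = \left(\left(\left(-1 + 3\right) \left(-6\right) + 5\right) 315 - 14 \cdot 12^{2}\right) - 266809 = \left(\left(2 \left(-6\right) + 5\right) 315 - 2016\right) - 266809 = \left(\left(-12 + 5\right) 315 - 2016\right) - 266809 = \left(\left(-7\right) 315 - 2016\right) - 266809 = \left(-2205 - 2016\right) - 266809 = -4221 - 266809 = -271030$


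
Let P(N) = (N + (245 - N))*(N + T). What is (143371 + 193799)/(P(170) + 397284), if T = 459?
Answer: 337170/551389 ≈ 0.61149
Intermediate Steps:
P(N) = 112455 + 245*N (P(N) = (N + (245 - N))*(N + 459) = 245*(459 + N) = 112455 + 245*N)
(143371 + 193799)/(P(170) + 397284) = (143371 + 193799)/((112455 + 245*170) + 397284) = 337170/((112455 + 41650) + 397284) = 337170/(154105 + 397284) = 337170/551389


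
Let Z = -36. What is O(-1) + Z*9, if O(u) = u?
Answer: -325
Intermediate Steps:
O(-1) + Z*9 = -1 - 36*9 = -1 - 324 = -325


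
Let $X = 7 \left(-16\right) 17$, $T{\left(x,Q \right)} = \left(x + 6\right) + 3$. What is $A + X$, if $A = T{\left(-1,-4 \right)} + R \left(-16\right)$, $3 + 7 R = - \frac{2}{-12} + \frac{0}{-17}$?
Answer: $- \frac{39680}{21} \approx -1889.5$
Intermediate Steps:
$T{\left(x,Q \right)} = 9 + x$ ($T{\left(x,Q \right)} = \left(6 + x\right) + 3 = 9 + x$)
$R = - \frac{17}{42}$ ($R = - \frac{3}{7} + \frac{- \frac{2}{-12} + \frac{0}{-17}}{7} = - \frac{3}{7} + \frac{\left(-2\right) \left(- \frac{1}{12}\right) + 0 \left(- \frac{1}{17}\right)}{7} = - \frac{3}{7} + \frac{\frac{1}{6} + 0}{7} = - \frac{3}{7} + \frac{1}{7} \cdot \frac{1}{6} = - \frac{3}{7} + \frac{1}{42} = - \frac{17}{42} \approx -0.40476$)
$X = -1904$ ($X = \left(-112\right) 17 = -1904$)
$A = \frac{304}{21}$ ($A = \left(9 - 1\right) - - \frac{136}{21} = 8 + \frac{136}{21} = \frac{304}{21} \approx 14.476$)
$A + X = \frac{304}{21} - 1904 = - \frac{39680}{21}$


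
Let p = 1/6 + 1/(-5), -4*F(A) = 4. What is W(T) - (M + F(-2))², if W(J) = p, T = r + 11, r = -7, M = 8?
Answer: -1471/30 ≈ -49.033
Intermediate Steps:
F(A) = -1 (F(A) = -¼*4 = -1)
T = 4 (T = -7 + 11 = 4)
p = -1/30 (p = 1*(⅙) + 1*(-⅕) = ⅙ - ⅕ = -1/30 ≈ -0.033333)
W(J) = -1/30
W(T) - (M + F(-2))² = -1/30 - (8 - 1)² = -1/30 - 1*7² = -1/30 - 1*49 = -1/30 - 49 = -1471/30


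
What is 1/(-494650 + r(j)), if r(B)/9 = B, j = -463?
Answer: -1/498817 ≈ -2.0047e-6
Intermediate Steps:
r(B) = 9*B
1/(-494650 + r(j)) = 1/(-494650 + 9*(-463)) = 1/(-494650 - 4167) = 1/(-498817) = -1/498817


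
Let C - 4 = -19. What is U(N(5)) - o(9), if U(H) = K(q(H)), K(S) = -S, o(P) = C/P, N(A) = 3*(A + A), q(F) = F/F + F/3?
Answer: -28/3 ≈ -9.3333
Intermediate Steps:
C = -15 (C = 4 - 19 = -15)
q(F) = 1 + F/3 (q(F) = 1 + F*(1/3) = 1 + F/3)
N(A) = 6*A (N(A) = 3*(2*A) = 6*A)
o(P) = -15/P
U(H) = -1 - H/3 (U(H) = -(1 + H/3) = -1 - H/3)
U(N(5)) - o(9) = (-1 - 2*5) - (-15)/9 = (-1 - 1/3*30) - (-15)/9 = (-1 - 10) - 1*(-5/3) = -11 + 5/3 = -28/3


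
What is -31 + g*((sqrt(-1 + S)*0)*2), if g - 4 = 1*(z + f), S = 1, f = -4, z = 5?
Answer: -31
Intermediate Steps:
g = 5 (g = 4 + 1*(5 - 4) = 4 + 1*1 = 4 + 1 = 5)
-31 + g*((sqrt(-1 + S)*0)*2) = -31 + 5*((sqrt(-1 + 1)*0)*2) = -31 + 5*((sqrt(0)*0)*2) = -31 + 5*((0*0)*2) = -31 + 5*(0*2) = -31 + 5*0 = -31 + 0 = -31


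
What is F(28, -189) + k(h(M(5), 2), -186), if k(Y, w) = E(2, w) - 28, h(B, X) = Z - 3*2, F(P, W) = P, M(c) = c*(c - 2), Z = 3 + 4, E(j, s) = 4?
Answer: 4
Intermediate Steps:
Z = 7
M(c) = c*(-2 + c)
h(B, X) = 1 (h(B, X) = 7 - 3*2 = 7 - 6 = 1)
k(Y, w) = -24 (k(Y, w) = 4 - 28 = -24)
F(28, -189) + k(h(M(5), 2), -186) = 28 - 24 = 4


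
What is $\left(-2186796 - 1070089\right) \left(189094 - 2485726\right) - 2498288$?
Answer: $7479863813032$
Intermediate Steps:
$\left(-2186796 - 1070089\right) \left(189094 - 2485726\right) - 2498288 = \left(-3256885\right) \left(-2296632\right) - 2498288 = 7479866311320 - 2498288 = 7479863813032$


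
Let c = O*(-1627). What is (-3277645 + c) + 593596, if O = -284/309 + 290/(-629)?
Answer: -521238011447/194361 ≈ -2.6818e+6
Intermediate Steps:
O = -268246/194361 (O = -284*1/309 + 290*(-1/629) = -284/309 - 290/629 = -268246/194361 ≈ -1.3801)
c = 436436242/194361 (c = -268246/194361*(-1627) = 436436242/194361 ≈ 2245.5)
(-3277645 + c) + 593596 = (-3277645 + 436436242/194361) + 593596 = -636609923603/194361 + 593596 = -521238011447/194361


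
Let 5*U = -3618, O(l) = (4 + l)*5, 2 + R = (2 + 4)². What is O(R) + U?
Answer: -2668/5 ≈ -533.60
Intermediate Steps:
R = 34 (R = -2 + (2 + 4)² = -2 + 6² = -2 + 36 = 34)
O(l) = 20 + 5*l
U = -3618/5 (U = (⅕)*(-3618) = -3618/5 ≈ -723.60)
O(R) + U = (20 + 5*34) - 3618/5 = (20 + 170) - 3618/5 = 190 - 3618/5 = -2668/5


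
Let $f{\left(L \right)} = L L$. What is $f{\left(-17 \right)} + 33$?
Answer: $322$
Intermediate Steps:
$f{\left(L \right)} = L^{2}$
$f{\left(-17 \right)} + 33 = \left(-17\right)^{2} + 33 = 289 + 33 = 322$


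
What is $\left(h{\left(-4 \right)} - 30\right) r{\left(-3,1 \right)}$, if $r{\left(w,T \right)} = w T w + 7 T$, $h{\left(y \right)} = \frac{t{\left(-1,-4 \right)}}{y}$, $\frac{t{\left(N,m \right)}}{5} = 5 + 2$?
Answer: $-620$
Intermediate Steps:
$t{\left(N,m \right)} = 35$ ($t{\left(N,m \right)} = 5 \left(5 + 2\right) = 5 \cdot 7 = 35$)
$h{\left(y \right)} = \frac{35}{y}$
$r{\left(w,T \right)} = 7 T + T w^{2}$ ($r{\left(w,T \right)} = T w w + 7 T = T w^{2} + 7 T = 7 T + T w^{2}$)
$\left(h{\left(-4 \right)} - 30\right) r{\left(-3,1 \right)} = \left(\frac{35}{-4} - 30\right) 1 \left(7 + \left(-3\right)^{2}\right) = \left(35 \left(- \frac{1}{4}\right) - 30\right) 1 \left(7 + 9\right) = \left(- \frac{35}{4} - 30\right) 1 \cdot 16 = \left(- \frac{155}{4}\right) 16 = -620$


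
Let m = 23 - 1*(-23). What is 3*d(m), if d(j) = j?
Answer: 138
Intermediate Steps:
m = 46 (m = 23 + 23 = 46)
3*d(m) = 3*46 = 138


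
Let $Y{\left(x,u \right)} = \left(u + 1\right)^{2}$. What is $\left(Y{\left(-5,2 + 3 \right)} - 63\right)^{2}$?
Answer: $729$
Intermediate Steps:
$Y{\left(x,u \right)} = \left(1 + u\right)^{2}$
$\left(Y{\left(-5,2 + 3 \right)} - 63\right)^{2} = \left(\left(1 + \left(2 + 3\right)\right)^{2} - 63\right)^{2} = \left(\left(1 + 5\right)^{2} - 63\right)^{2} = \left(6^{2} - 63\right)^{2} = \left(36 - 63\right)^{2} = \left(-27\right)^{2} = 729$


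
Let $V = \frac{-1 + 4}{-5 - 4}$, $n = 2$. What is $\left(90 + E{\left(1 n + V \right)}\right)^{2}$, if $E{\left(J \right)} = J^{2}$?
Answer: $\frac{697225}{81} \approx 8607.7$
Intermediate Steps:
$V = - \frac{1}{3}$ ($V = \frac{3}{-9} = 3 \left(- \frac{1}{9}\right) = - \frac{1}{3} \approx -0.33333$)
$\left(90 + E{\left(1 n + V \right)}\right)^{2} = \left(90 + \left(1 \cdot 2 - \frac{1}{3}\right)^{2}\right)^{2} = \left(90 + \left(2 - \frac{1}{3}\right)^{2}\right)^{2} = \left(90 + \left(\frac{5}{3}\right)^{2}\right)^{2} = \left(90 + \frac{25}{9}\right)^{2} = \left(\frac{835}{9}\right)^{2} = \frac{697225}{81}$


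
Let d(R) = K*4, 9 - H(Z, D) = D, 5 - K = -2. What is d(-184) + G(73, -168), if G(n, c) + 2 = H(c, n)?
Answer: -38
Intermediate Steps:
K = 7 (K = 5 - 1*(-2) = 5 + 2 = 7)
H(Z, D) = 9 - D
G(n, c) = 7 - n (G(n, c) = -2 + (9 - n) = 7 - n)
d(R) = 28 (d(R) = 7*4 = 28)
d(-184) + G(73, -168) = 28 + (7 - 1*73) = 28 + (7 - 73) = 28 - 66 = -38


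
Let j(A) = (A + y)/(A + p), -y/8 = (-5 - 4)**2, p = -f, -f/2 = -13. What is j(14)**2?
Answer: 100489/36 ≈ 2791.4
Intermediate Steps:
f = 26 (f = -2*(-13) = 26)
p = -26 (p = -1*26 = -26)
y = -648 (y = -8*(-5 - 4)**2 = -8*(-9)**2 = -8*81 = -648)
j(A) = (-648 + A)/(-26 + A) (j(A) = (A - 648)/(A - 26) = (-648 + A)/(-26 + A))
j(14)**2 = ((-648 + 14)/(-26 + 14))**2 = (-634/(-12))**2 = (-1/12*(-634))**2 = (317/6)**2 = 100489/36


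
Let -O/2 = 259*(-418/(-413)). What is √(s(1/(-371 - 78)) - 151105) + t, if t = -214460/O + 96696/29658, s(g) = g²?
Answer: 15760742783/38224219 + 8*I*√475983111/449 ≈ 412.32 + 388.72*I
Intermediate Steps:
O = -30932/59 (O = -518*(-418/(-413)) = -518*(-418*(-1/413)) = -518*418/413 = -2*15466/59 = -30932/59 ≈ -524.27)
t = 15760742783/38224219 (t = -214460/(-30932/59) + 96696/29658 = -214460*(-59/30932) + 96696*(1/29658) = 3163285/7733 + 16116/4943 = 15760742783/38224219 ≈ 412.32)
√(s(1/(-371 - 78)) - 151105) + t = √((1/(-371 - 78))² - 151105) + 15760742783/38224219 = √((1/(-449))² - 151105) + 15760742783/38224219 = √((-1/449)² - 151105) + 15760742783/38224219 = √(1/201601 - 151105) + 15760742783/38224219 = √(-30462919104/201601) + 15760742783/38224219 = 8*I*√475983111/449 + 15760742783/38224219 = 15760742783/38224219 + 8*I*√475983111/449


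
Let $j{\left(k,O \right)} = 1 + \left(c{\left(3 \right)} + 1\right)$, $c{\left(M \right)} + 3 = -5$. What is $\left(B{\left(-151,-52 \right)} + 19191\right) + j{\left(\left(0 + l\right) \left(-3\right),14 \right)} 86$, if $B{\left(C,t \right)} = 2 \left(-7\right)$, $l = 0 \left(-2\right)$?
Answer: $18661$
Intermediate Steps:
$l = 0$
$c{\left(M \right)} = -8$ ($c{\left(M \right)} = -3 - 5 = -8$)
$B{\left(C,t \right)} = -14$
$j{\left(k,O \right)} = -6$ ($j{\left(k,O \right)} = 1 + \left(-8 + 1\right) = 1 - 7 = -6$)
$\left(B{\left(-151,-52 \right)} + 19191\right) + j{\left(\left(0 + l\right) \left(-3\right),14 \right)} 86 = \left(-14 + 19191\right) - 516 = 19177 - 516 = 18661$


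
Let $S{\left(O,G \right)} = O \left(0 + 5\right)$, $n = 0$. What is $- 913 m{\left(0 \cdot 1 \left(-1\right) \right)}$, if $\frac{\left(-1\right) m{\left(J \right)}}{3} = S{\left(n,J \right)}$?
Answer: $0$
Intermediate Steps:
$S{\left(O,G \right)} = 5 O$ ($S{\left(O,G \right)} = O 5 = 5 O$)
$m{\left(J \right)} = 0$ ($m{\left(J \right)} = - 3 \cdot 5 \cdot 0 = \left(-3\right) 0 = 0$)
$- 913 m{\left(0 \cdot 1 \left(-1\right) \right)} = \left(-913\right) 0 = 0$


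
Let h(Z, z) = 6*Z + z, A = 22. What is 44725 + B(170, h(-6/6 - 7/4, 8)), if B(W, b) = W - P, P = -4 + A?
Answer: 44877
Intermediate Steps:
P = 18 (P = -4 + 22 = 18)
h(Z, z) = z + 6*Z
B(W, b) = -18 + W (B(W, b) = W - 1*18 = W - 18 = -18 + W)
44725 + B(170, h(-6/6 - 7/4, 8)) = 44725 + (-18 + 170) = 44725 + 152 = 44877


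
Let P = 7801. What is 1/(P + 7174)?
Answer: 1/14975 ≈ 6.6778e-5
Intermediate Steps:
1/(P + 7174) = 1/(7801 + 7174) = 1/14975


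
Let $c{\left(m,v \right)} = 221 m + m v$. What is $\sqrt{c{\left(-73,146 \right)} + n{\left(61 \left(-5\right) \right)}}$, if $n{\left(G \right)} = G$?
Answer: $2 i \sqrt{6774} \approx 164.61 i$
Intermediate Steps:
$\sqrt{c{\left(-73,146 \right)} + n{\left(61 \left(-5\right) \right)}} = \sqrt{- 73 \left(221 + 146\right) + 61 \left(-5\right)} = \sqrt{\left(-73\right) 367 - 305} = \sqrt{-26791 - 305} = \sqrt{-27096} = 2 i \sqrt{6774}$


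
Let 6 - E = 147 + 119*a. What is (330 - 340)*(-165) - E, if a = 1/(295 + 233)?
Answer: 945767/528 ≈ 1791.2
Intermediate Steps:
a = 1/528 ≈ 0.0018939
E = -74567/528 (E = 6 - (147 + 119*(1/528)) = 6 - (147 + 119/528) = 6 - 1*77735/528 = 6 - 77735/528 = -74567/528 ≈ -141.23)
(330 - 340)*(-165) - E = (330 - 340)*(-165) - 1*(-74567/528) = -10*(-165) + 74567/528 = 1650 + 74567/528 = 945767/528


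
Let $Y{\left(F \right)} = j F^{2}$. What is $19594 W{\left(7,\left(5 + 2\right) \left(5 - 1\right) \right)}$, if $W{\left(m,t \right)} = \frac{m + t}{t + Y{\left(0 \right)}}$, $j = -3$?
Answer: $\frac{48985}{2} \approx 24493.0$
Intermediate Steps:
$Y{\left(F \right)} = - 3 F^{2}$
$W{\left(m,t \right)} = \frac{m + t}{t}$ ($W{\left(m,t \right)} = \frac{m + t}{t - 3 \cdot 0^{2}} = \frac{m + t}{t - 0} = \frac{m + t}{t + 0} = \frac{m + t}{t}$)
$19594 W{\left(7,\left(5 + 2\right) \left(5 - 1\right) \right)} = 19594 \frac{7 + \left(5 + 2\right) \left(5 - 1\right)}{\left(5 + 2\right) \left(5 - 1\right)} = 19594 \frac{7 + 7 \cdot 4}{7 \cdot 4} = 19594 \frac{7 + 28}{28} = 19594 \cdot \frac{1}{28} \cdot 35 = 19594 \cdot \frac{5}{4} = \frac{48985}{2}$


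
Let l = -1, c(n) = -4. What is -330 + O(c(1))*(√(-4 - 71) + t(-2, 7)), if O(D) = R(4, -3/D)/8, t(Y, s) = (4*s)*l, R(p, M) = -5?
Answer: -625/2 - 25*I*√3/8 ≈ -312.5 - 5.4127*I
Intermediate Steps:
t(Y, s) = -4*s (t(Y, s) = (4*s)*(-1) = -4*s)
O(D) = -5/8
-330 + O(c(1))*(√(-4 - 71) + t(-2, 7)) = -330 - 5*(√(-4 - 71) - 4*7)/8 = -330 - 5*(√(-75) - 28)/8 = -330 - 5*(5*I*√3 - 28)/8 = -330 - 5*(-28 + 5*I*√3)/8 = -330 + (35/2 - 25*I*√3/8) = -625/2 - 25*I*√3/8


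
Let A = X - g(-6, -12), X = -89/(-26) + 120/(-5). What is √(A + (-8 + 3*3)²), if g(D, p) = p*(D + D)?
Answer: I*√110578/26 ≈ 12.79*I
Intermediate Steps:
g(D, p) = 2*D*p (g(D, p) = p*(2*D) = 2*D*p)
X = -535/26 (X = -89*(-1/26) + 120*(-⅕) = 89/26 - 24 = -535/26 ≈ -20.577)
A = -4279/26 (A = -535/26 - 2*(-6)*(-12) = -535/26 - 1*144 = -535/26 - 144 = -4279/26 ≈ -164.58)
√(A + (-8 + 3*3)²) = √(-4279/26 + (-8 + 3*3)²) = √(-4279/26 + (-8 + 9)²) = √(-4279/26 + 1²) = √(-4279/26 + 1) = √(-4253/26) = I*√110578/26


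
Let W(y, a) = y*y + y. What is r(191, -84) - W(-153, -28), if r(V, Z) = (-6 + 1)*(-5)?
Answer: -23231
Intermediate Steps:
r(V, Z) = 25 (r(V, Z) = -5*(-5) = 25)
W(y, a) = y + y² (W(y, a) = y² + y = y + y²)
r(191, -84) - W(-153, -28) = 25 - (-153)*(1 - 153) = 25 - (-153)*(-152) = 25 - 1*23256 = 25 - 23256 = -23231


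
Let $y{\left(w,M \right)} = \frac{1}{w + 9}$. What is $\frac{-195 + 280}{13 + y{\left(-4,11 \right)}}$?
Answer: $\frac{425}{66} \approx 6.4394$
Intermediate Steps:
$y{\left(w,M \right)} = \frac{1}{9 + w}$
$\frac{-195 + 280}{13 + y{\left(-4,11 \right)}} = \frac{-195 + 280}{13 + \frac{1}{9 - 4}} = \frac{85}{13 + \frac{1}{5}} = \frac{85}{\frac{66}{5}} = 85 \cdot \frac{5}{66} = \frac{425}{66}$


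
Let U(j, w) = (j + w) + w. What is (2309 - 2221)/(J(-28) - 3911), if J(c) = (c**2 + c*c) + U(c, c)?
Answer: -88/2427 ≈ -0.036259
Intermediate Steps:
U(j, w) = j + 2*w
J(c) = 2*c**2 + 3*c (J(c) = (c**2 + c*c) + (c + 2*c) = (c**2 + c**2) + 3*c = 2*c**2 + 3*c)
(2309 - 2221)/(J(-28) - 3911) = (2309 - 2221)/(-28*(3 + 2*(-28)) - 3911) = 88/(-28*(3 - 56) - 3911) = 88/(-28*(-53) - 3911) = 88/(1484 - 3911) = 88/(-2427) = 88*(-1/2427) = -88/2427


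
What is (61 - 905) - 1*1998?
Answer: -2842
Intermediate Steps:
(61 - 905) - 1*1998 = -844 - 1998 = -2842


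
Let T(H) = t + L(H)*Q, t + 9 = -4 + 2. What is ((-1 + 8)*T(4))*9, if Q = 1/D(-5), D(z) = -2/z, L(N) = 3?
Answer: -441/2 ≈ -220.50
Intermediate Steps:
t = -11 (t = -9 + (-4 + 2) = -9 - 2 = -11)
Q = 5/2 (Q = 1/(-2/(-5)) = 1/(-2*(-⅕)) = 1/(⅖) = 5/2 ≈ 2.5000)
T(H) = -7/2 (T(H) = -11 + 3*(5/2) = -11 + 15/2 = -7/2)
((-1 + 8)*T(4))*9 = ((-1 + 8)*(-7/2))*9 = (7*(-7/2))*9 = -49/2*9 = -441/2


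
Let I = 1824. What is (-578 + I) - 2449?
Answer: -1203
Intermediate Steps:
(-578 + I) - 2449 = (-578 + 1824) - 2449 = 1246 - 2449 = -1203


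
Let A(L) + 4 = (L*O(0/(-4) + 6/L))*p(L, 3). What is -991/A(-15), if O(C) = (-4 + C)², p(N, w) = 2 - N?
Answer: 4955/24704 ≈ 0.20057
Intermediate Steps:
A(L) = -4 + L*(-4 + 6/L)²*(2 - L) (A(L) = -4 + (L*(-4 + (0/(-4) + 6/L))²)*(2 - L) = -4 + (L*(-4 + (0*(-¼) + 6/L))²)*(2 - L) = -4 + (L*(-4 + (0 + 6/L))²)*(2 - L) = -4 + (L*(-4 + 6/L)²)*(2 - L) = -4 + L*(-4 + 6/L)²*(2 - L))
-991/A(-15) = -991*(-15/(4*(-1*(-15) + (-3 + 2*(-15))²*(2 - 1*(-15))))) = -991*(-15/(4*(15 + (-3 - 30)²*(2 + 15)))) = -991*(-15/(4*(15 + (-33)²*17))) = -991*(-15/(4*(15 + 1089*17))) = -991*(-15/(4*(15 + 18513))) = -991/(4*(-1/15)*18528) = -991/(-24704/5) = -991*(-5/24704) = 4955/24704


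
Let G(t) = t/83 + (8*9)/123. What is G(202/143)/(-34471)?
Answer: -293138/16774588259 ≈ -1.7475e-5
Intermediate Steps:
G(t) = 24/41 + t/83 (G(t) = t*(1/83) + 72*(1/123) = t/83 + 24/41 = 24/41 + t/83)
G(202/143)/(-34471) = (24/41 + (202/143)/83)/(-34471) = (24/41 + (202*(1/143))/83)*(-1/34471) = (24/41 + (1/83)*(202/143))*(-1/34471) = (24/41 + 202/11869)*(-1/34471) = (293138/486629)*(-1/34471) = -293138/16774588259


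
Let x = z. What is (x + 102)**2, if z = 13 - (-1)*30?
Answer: 21025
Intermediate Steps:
z = 43 (z = 13 - 1*(-30) = 13 + 30 = 43)
x = 43
(x + 102)**2 = (43 + 102)**2 = 145**2 = 21025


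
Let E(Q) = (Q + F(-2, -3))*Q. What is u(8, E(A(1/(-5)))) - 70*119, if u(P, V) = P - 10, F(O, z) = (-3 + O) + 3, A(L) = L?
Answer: -8332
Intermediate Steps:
F(O, z) = O
E(Q) = Q*(-2 + Q) (E(Q) = (Q - 2)*Q = (-2 + Q)*Q = Q*(-2 + Q))
u(P, V) = -10 + P
u(8, E(A(1/(-5)))) - 70*119 = (-10 + 8) - 70*119 = -2 - 8330 = -8332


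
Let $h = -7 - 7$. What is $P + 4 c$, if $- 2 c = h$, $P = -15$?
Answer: $13$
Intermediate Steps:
$h = -14$
$c = 7$ ($c = \left(- \frac{1}{2}\right) \left(-14\right) = 7$)
$P + 4 c = -15 + 4 \cdot 7 = -15 + 28 = 13$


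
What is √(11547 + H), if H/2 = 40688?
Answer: √92923 ≈ 304.83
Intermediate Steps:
H = 81376 (H = 2*40688 = 81376)
√(11547 + H) = √(11547 + 81376) = √92923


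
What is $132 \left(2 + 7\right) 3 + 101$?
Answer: $3665$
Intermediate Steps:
$132 \left(2 + 7\right) 3 + 101 = 132 \cdot 9 \cdot 3 + 101 = 132 \cdot 27 + 101 = 3564 + 101 = 3665$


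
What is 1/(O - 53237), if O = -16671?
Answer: -1/69908 ≈ -1.4305e-5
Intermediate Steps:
1/(O - 53237) = 1/(-16671 - 53237) = 1/(-69908) = -1/69908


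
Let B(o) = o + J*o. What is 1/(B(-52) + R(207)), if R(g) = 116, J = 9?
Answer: -1/404 ≈ -0.0024752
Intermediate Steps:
B(o) = 10*o (B(o) = o + 9*o = 10*o)
1/(B(-52) + R(207)) = 1/(10*(-52) + 116) = 1/(-520 + 116) = 1/(-404) = -1/404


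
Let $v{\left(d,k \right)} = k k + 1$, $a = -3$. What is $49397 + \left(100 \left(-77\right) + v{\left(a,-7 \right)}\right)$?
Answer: $41747$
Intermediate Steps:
$v{\left(d,k \right)} = 1 + k^{2}$ ($v{\left(d,k \right)} = k^{2} + 1 = 1 + k^{2}$)
$49397 + \left(100 \left(-77\right) + v{\left(a,-7 \right)}\right) = 49397 + \left(100 \left(-77\right) + \left(1 + \left(-7\right)^{2}\right)\right) = 49397 + \left(-7700 + \left(1 + 49\right)\right) = 49397 + \left(-7700 + 50\right) = 49397 - 7650 = 41747$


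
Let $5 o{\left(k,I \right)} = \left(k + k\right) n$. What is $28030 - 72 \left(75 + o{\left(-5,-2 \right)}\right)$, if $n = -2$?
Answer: $22342$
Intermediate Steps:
$o{\left(k,I \right)} = - \frac{4 k}{5}$ ($o{\left(k,I \right)} = \frac{\left(k + k\right) \left(-2\right)}{5} = \frac{2 k \left(-2\right)}{5} = \frac{\left(-4\right) k}{5} = - \frac{4 k}{5}$)
$28030 - 72 \left(75 + o{\left(-5,-2 \right)}\right) = 28030 - 72 \left(75 - -4\right) = 28030 - 72 \left(75 + 4\right) = 28030 - 72 \cdot 79 = 28030 - 5688 = 22342$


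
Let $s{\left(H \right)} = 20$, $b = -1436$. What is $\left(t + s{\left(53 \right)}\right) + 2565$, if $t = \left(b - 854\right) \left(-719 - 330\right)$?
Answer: $2404795$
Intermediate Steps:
$t = 2402210$ ($t = \left(-1436 - 854\right) \left(-719 - 330\right) = \left(-2290\right) \left(-1049\right) = 2402210$)
$\left(t + s{\left(53 \right)}\right) + 2565 = \left(2402210 + 20\right) + 2565 = 2402230 + 2565 = 2404795$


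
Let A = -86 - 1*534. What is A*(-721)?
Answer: 447020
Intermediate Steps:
A = -620 (A = -86 - 534 = -620)
A*(-721) = -620*(-721) = 447020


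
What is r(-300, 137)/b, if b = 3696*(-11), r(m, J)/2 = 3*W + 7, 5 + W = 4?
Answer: -1/5082 ≈ -0.00019677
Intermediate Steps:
W = -1 (W = -5 + 4 = -1)
r(m, J) = 8 (r(m, J) = 2*(3*(-1) + 7) = 2*(-3 + 7) = 2*4 = 8)
b = -40656
r(-300, 137)/b = 8/(-40656) = 8*(-1/40656) = -1/5082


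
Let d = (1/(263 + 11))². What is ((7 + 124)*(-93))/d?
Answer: -914650908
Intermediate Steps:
d = 1/75076 (d = (1/274)² = 1/75076 ≈ 1.3320e-5)
((7 + 124)*(-93))/d = ((7 + 124)*(-93))/(1/75076) = (131*(-93))*75076 = -12183*75076 = -914650908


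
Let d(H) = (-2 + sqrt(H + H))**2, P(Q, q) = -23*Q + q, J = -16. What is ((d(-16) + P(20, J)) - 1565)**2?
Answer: 4280249 + 66208*I*sqrt(2) ≈ 4.2802e+6 + 93632.0*I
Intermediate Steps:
P(Q, q) = q - 23*Q
d(H) = (-2 + sqrt(2)*sqrt(H))**2 (d(H) = (-2 + sqrt(2*H))**2 = (-2 + sqrt(2)*sqrt(H))**2)
((d(-16) + P(20, J)) - 1565)**2 = (((-2 + sqrt(2)*sqrt(-16))**2 + (-16 - 23*20)) - 1565)**2 = (((-2 + sqrt(2)*(4*I))**2 + (-16 - 460)) - 1565)**2 = (((-2 + 4*I*sqrt(2))**2 - 476) - 1565)**2 = ((-476 + (-2 + 4*I*sqrt(2))**2) - 1565)**2 = (-2041 + (-2 + 4*I*sqrt(2))**2)**2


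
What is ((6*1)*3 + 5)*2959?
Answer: 68057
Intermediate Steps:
((6*1)*3 + 5)*2959 = (6*3 + 5)*2959 = (18 + 5)*2959 = 23*2959 = 68057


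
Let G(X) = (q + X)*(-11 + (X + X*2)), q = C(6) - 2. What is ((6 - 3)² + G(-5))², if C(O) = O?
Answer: 1225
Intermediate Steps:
q = 4 (q = 6 - 2 = 4)
G(X) = (-11 + 3*X)*(4 + X) (G(X) = (4 + X)*(-11 + (X + X*2)) = (4 + X)*(-11 + (X + 2*X)) = (4 + X)*(-11 + 3*X) = (-11 + 3*X)*(4 + X))
((6 - 3)² + G(-5))² = ((6 - 3)² + (-44 - 5 + 3*(-5)²))² = (3² + (-44 - 5 + 3*25))² = (9 + (-44 - 5 + 75))² = (9 + 26)² = 35² = 1225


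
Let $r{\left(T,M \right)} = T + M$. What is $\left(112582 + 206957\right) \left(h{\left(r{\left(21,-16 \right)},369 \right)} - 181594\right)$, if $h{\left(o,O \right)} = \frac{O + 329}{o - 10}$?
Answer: $- \frac{290354864052}{5} \approx -5.8071 \cdot 10^{10}$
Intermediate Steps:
$r{\left(T,M \right)} = M + T$
$h{\left(o,O \right)} = \frac{329 + O}{-10 + o}$
$\left(112582 + 206957\right) \left(h{\left(r{\left(21,-16 \right)},369 \right)} - 181594\right) = \left(112582 + 206957\right) \left(\frac{329 + 369}{-10 + \left(-16 + 21\right)} - 181594\right) = 319539 \left(\frac{1}{-10 + 5} \cdot 698 - 181594\right) = 319539 \left(\frac{1}{-5} \cdot 698 - 181594\right) = 319539 \left(\left(- \frac{1}{5}\right) 698 - 181594\right) = 319539 \left(- \frac{698}{5} - 181594\right) = 319539 \left(- \frac{908668}{5}\right) = - \frac{290354864052}{5}$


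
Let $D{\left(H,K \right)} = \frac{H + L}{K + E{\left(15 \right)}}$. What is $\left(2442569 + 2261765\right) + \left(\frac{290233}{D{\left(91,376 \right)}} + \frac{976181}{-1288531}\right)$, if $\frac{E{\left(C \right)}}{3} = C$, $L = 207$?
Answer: $\frac{1963823552378937}{383982238} \approx 5.1144 \cdot 10^{6}$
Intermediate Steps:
$E{\left(C \right)} = 3 C$
$D{\left(H,K \right)} = \frac{207 + H}{45 + K}$ ($D{\left(H,K \right)} = \frac{H + 207}{K + 3 \cdot 15} = \frac{207 + H}{K + 45} = \frac{207 + H}{45 + K}$)
$\left(2442569 + 2261765\right) + \left(\frac{290233}{D{\left(91,376 \right)}} + \frac{976181}{-1288531}\right) = \left(2442569 + 2261765\right) + \left(\frac{290233}{\frac{1}{45 + 376} \left(207 + 91\right)} + \frac{976181}{-1288531}\right) = 4704334 + \left(\frac{290233}{\frac{1}{421} \cdot 298} + 976181 \left(- \frac{1}{1288531}\right)\right) = 4704334 - \left(\frac{976181}{1288531} - \frac{290233}{\frac{1}{421} \cdot 298}\right) = 4704334 - \left(\frac{976181}{1288531} - \frac{290233}{\frac{298}{421}}\right) = 4704334 + \left(290233 \cdot \frac{421}{298} - \frac{976181}{1288531}\right) = 4704334 + \left(\frac{122188093}{298} - \frac{976181}{1288531}\right) = 4704334 + \frac{157442854759445}{383982238} = \frac{1963823552378937}{383982238}$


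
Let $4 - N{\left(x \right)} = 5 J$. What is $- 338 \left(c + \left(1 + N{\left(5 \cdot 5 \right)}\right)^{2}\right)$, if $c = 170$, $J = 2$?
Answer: $-65910$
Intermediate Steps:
$N{\left(x \right)} = -6$ ($N{\left(x \right)} = 4 - 5 \cdot 2 = 4 - 10 = -6$)
$- 338 \left(c + \left(1 + N{\left(5 \cdot 5 \right)}\right)^{2}\right) = - 338 \left(170 + \left(1 - 6\right)^{2}\right) = - 338 \left(170 + \left(-5\right)^{2}\right) = - 338 \left(170 + 25\right) = \left(-338\right) 195 = -65910$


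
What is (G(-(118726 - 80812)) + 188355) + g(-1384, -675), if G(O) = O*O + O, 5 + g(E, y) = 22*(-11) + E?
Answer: 1437620206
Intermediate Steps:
g(E, y) = -247 + E (g(E, y) = -5 + (22*(-11) + E) = -5 + (-242 + E) = -247 + E)
G(O) = O + O² (G(O) = O² + O = O + O²)
(G(-(118726 - 80812)) + 188355) + g(-1384, -675) = ((-(118726 - 80812))*(1 - (118726 - 80812)) + 188355) + (-247 - 1384) = ((-89/(1/(715 + (619 - 908))))*(1 - 89/(1/(715 + (619 - 908)))) + 188355) - 1631 = ((-89/(1/(715 - 289)))*(1 - 89/(1/(715 - 289))) + 188355) - 1631 = ((-89/(1/426))*(1 - 89/(1/426)) + 188355) - 1631 = ((-89/1/426)*(1 - 89/1/426) + 188355) - 1631 = ((-89*426)*(1 - 89*426) + 188355) - 1631 = (-37914*(1 - 37914) + 188355) - 1631 = (-37914*(-37913) + 188355) - 1631 = (1437433482 + 188355) - 1631 = 1437621837 - 1631 = 1437620206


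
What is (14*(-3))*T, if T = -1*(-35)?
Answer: -1470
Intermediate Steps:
T = 35
(14*(-3))*T = (14*(-3))*35 = -42*35 = -1470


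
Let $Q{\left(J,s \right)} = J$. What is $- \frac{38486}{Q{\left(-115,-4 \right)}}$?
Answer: $\frac{38486}{115} \approx 334.66$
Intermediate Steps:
$- \frac{38486}{Q{\left(-115,-4 \right)}} = - \frac{38486}{-115} = \left(-38486\right) \left(- \frac{1}{115}\right) = \frac{38486}{115}$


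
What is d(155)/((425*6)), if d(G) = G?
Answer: 31/510 ≈ 0.060784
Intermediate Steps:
d(155)/((425*6)) = 155/((425*6)) = 155/2550 = 155*(1/2550) = 31/510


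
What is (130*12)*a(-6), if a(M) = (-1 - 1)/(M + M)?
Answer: 260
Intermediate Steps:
a(M) = -1/M (a(M) = -2*1/(2*M) = -1/M)
(130*12)*a(-6) = (130*12)*(-1/(-6)) = 1560*(-1*(-1/6)) = 1560*(1/6) = 260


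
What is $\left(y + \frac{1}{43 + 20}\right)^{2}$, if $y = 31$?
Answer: $\frac{3818116}{3969} \approx 961.98$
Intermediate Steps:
$\left(y + \frac{1}{43 + 20}\right)^{2} = \left(31 + \frac{1}{43 + 20}\right)^{2} = \left(31 + \frac{1}{63}\right)^{2} = \left(\frac{1954}{63}\right)^{2} = \frac{3818116}{3969}$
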